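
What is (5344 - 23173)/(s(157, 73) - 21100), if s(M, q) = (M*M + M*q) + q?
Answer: -17829/15083 ≈ -1.1821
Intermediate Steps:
s(M, q) = q + M² + M*q (s(M, q) = (M² + M*q) + q = q + M² + M*q)
(5344 - 23173)/(s(157, 73) - 21100) = (5344 - 23173)/((73 + 157² + 157*73) - 21100) = -17829/((73 + 24649 + 11461) - 21100) = -17829/(36183 - 21100) = -17829/15083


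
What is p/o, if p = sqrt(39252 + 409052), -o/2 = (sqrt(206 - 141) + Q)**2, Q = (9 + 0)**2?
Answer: -3313*sqrt(28019)/10549504 + 81*sqrt(1821235)/10549504 ≈ -0.042206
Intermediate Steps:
Q = 81 (Q = 9**2 = 81)
o = -2*(81 + sqrt(65))**2 (o = -2*(sqrt(206 - 141) + 81)**2 = -2*(sqrt(65) + 81)**2 = -2*(81 + sqrt(65))**2 ≈ -15864.)
p = 4*sqrt(28019) (p = sqrt(448304) = 4*sqrt(28019) ≈ 669.55)
p/o = (4*sqrt(28019))/(-13252 - 324*sqrt(65)) = 4*sqrt(28019)/(-13252 - 324*sqrt(65))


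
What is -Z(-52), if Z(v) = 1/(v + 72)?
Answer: -1/20 ≈ -0.050000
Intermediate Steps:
Z(v) = 1/(72 + v)
-Z(-52) = -1/(72 - 52) = -1/20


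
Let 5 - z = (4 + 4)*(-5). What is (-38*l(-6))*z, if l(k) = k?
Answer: 10260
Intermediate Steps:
z = 45 (z = 5 - (4 + 4)*(-5) = 5 - 8*(-5) = 5 - 1*(-40) = 5 + 40 = 45)
(-38*l(-6))*z = -38*(-6)*45 = 228*45 = 10260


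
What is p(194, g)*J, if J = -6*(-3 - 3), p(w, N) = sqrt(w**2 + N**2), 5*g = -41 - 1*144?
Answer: 36*sqrt(39005) ≈ 7109.9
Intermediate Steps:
g = -37 (g = (-41 - 1*144)/5 = (-41 - 144)/5 = (1/5)*(-185) = -37)
p(w, N) = sqrt(N**2 + w**2)
J = 36 (J = -6*(-6) = -1*(-36) = 36)
p(194, g)*J = sqrt((-37)**2 + 194**2)*36 = sqrt(1369 + 37636)*36 = sqrt(39005)*36 = 36*sqrt(39005)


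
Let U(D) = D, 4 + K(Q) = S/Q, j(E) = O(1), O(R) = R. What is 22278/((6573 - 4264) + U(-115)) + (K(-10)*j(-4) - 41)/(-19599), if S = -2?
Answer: 1091812033/107500515 ≈ 10.156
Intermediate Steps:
j(E) = 1
K(Q) = -4 - 2/Q
22278/((6573 - 4264) + U(-115)) + (K(-10)*j(-4) - 41)/(-19599) = 22278/((6573 - 4264) - 115) + ((-4 - 2/(-10))*1 - 41)/(-19599) = 22278/(2309 - 115) + ((-4 - 2*(-1/10))*1 - 41)*(-1/19599) = 22278/2194 + ((-4 + 1/5)*1 - 41)*(-1/19599) = 22278*(1/2194) + (-19/5*1 - 41)*(-1/19599) = 11139/1097 + (-19/5 - 41)*(-1/19599) = 11139/1097 - 224/5*(-1/19599) = 11139/1097 + 224/97995 = 1091812033/107500515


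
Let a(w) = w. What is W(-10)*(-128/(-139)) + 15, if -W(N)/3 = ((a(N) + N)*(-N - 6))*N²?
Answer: 3074085/139 ≈ 22116.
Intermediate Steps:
W(N) = -6*N³*(-6 - N) (W(N) = -3*(N + N)*(-N - 6)*N² = -3*(2*N)*(-6 - N)*N² = -3*2*N*(-6 - N)*N² = -6*N³*(-6 - N))
W(-10)*(-128/(-139)) + 15 = (6*(-10)³*(6 - 10))*(-128/(-139)) + 15 = (6*(-1000)*(-4))*(-128*(-1/139)) + 15 = 24000*(128/139) + 15 = 3072000/139 + 15 = 3074085/139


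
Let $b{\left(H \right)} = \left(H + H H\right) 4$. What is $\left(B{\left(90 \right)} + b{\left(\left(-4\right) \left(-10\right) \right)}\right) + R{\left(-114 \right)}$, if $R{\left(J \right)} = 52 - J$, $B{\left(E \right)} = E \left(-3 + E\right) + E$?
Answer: $14646$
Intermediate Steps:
$b{\left(H \right)} = 4 H + 4 H^{2}$ ($b{\left(H \right)} = \left(H + H^{2}\right) 4 = 4 H + 4 H^{2}$)
$B{\left(E \right)} = E + E \left(-3 + E\right)$
$\left(B{\left(90 \right)} + b{\left(\left(-4\right) \left(-10\right) \right)}\right) + R{\left(-114 \right)} = \left(90 \left(-2 + 90\right) + 4 \left(\left(-4\right) \left(-10\right)\right) \left(1 - -40\right)\right) + \left(52 - -114\right) = \left(90 \cdot 88 + 4 \cdot 40 \left(1 + 40\right)\right) + \left(52 + 114\right) = \left(7920 + 4 \cdot 40 \cdot 41\right) + 166 = \left(7920 + 6560\right) + 166 = 14480 + 166 = 14646$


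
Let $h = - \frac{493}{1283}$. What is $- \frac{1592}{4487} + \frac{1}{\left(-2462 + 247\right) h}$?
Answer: $- \frac{1732699219}{4899781565} \approx -0.35363$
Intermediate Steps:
$h = - \frac{493}{1283}$ ($h = \left(-493\right) \frac{1}{1283} = - \frac{493}{1283} \approx -0.38426$)
$- \frac{1592}{4487} + \frac{1}{\left(-2462 + 247\right) h} = - \frac{1592}{4487} + \frac{1}{\left(-2462 + 247\right) \left(- \frac{493}{1283}\right)} = \left(-1592\right) \frac{1}{4487} + \frac{1}{-2215} \left(- \frac{1283}{493}\right) = - \frac{1592}{4487} - - \frac{1283}{1091995} = - \frac{1592}{4487} + \frac{1283}{1091995} = - \frac{1732699219}{4899781565}$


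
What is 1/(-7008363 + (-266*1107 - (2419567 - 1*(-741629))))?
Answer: -1/10464021 ≈ -9.5566e-8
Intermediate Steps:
1/(-7008363 + (-266*1107 - (2419567 - 1*(-741629)))) = 1/(-7008363 + (-294462 - (2419567 + 741629))) = 1/(-7008363 + (-294462 - 1*3161196)) = 1/(-7008363 + (-294462 - 3161196)) = 1/(-7008363 - 3455658) = 1/(-10464021) = -1/10464021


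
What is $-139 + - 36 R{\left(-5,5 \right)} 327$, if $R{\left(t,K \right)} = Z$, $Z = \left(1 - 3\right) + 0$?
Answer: $23405$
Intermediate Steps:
$Z = -2$ ($Z = -2 + 0 = -2$)
$R{\left(t,K \right)} = -2$
$-139 + - 36 R{\left(-5,5 \right)} 327 = -139 + \left(-36\right) \left(-2\right) 327 = -139 + 72 \cdot 327 = -139 + 23544 = 23405$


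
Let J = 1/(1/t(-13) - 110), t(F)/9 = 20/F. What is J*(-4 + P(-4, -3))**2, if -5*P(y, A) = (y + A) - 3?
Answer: -720/19813 ≈ -0.036340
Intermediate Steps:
t(F) = 180/F (t(F) = 9*(20/F) = 180/F)
P(y, A) = 3/5 - A/5 - y/5 (P(y, A) = -((y + A) - 3)/5 = -((A + y) - 3)/5 = -(-3 + A + y)/5 = 3/5 - A/5 - y/5)
J = -180/19813 (J = 1/(1/(180/(-13)) - 110) = 1/(1/(180*(-1/13)) - 110) = 1/(1/(-180/13) - 110) = 1/(-13/180 - 110) = 1/(-19813/180) = -180/19813 ≈ -0.0090849)
J*(-4 + P(-4, -3))**2 = -180*(-4 + (3/5 - 1/5*(-3) - 1/5*(-4)))**2/19813 = -180*(-4 + (3/5 + 3/5 + 4/5))**2/19813 = -180*(-4 + 2)**2/19813 = -180/19813*(-2)**2 = -180/19813*4 = -720/19813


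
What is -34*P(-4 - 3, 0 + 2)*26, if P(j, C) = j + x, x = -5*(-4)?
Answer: -11492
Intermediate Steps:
x = 20
P(j, C) = 20 + j (P(j, C) = j + 20 = 20 + j)
-34*P(-4 - 3, 0 + 2)*26 = -34*(20 + (-4 - 3))*26 = -34*(20 - 7)*26 = -34*13*26 = -442*26 = -11492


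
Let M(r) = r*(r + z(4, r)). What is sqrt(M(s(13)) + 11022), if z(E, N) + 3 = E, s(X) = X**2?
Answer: 2*sqrt(9938) ≈ 199.38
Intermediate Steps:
z(E, N) = -3 + E
M(r) = r*(1 + r) (M(r) = r*(r + (-3 + 4)) = r*(r + 1) = r*(1 + r))
sqrt(M(s(13)) + 11022) = sqrt(13**2*(1 + 13**2) + 11022) = sqrt(169*(1 + 169) + 11022) = sqrt(169*170 + 11022) = sqrt(28730 + 11022) = sqrt(39752) = 2*sqrt(9938)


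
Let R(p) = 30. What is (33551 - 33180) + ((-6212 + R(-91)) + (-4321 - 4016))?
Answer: -14148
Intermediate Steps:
(33551 - 33180) + ((-6212 + R(-91)) + (-4321 - 4016)) = (33551 - 33180) + ((-6212 + 30) + (-4321 - 4016)) = 371 + (-6182 - 8337) = 371 - 14519 = -14148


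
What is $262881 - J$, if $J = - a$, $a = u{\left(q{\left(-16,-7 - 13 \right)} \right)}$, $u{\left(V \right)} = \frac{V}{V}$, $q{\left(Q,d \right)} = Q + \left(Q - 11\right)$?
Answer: $262882$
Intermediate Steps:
$q{\left(Q,d \right)} = -11 + 2 Q$ ($q{\left(Q,d \right)} = Q + \left(-11 + Q\right) = -11 + 2 Q$)
$u{\left(V \right)} = 1$
$a = 1$
$J = -1$ ($J = \left(-1\right) 1 = -1$)
$262881 - J = 262881 - -1 = 262881 + 1 = 262882$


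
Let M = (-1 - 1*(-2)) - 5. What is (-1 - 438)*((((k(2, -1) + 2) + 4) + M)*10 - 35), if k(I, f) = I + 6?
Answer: -28535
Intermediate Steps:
k(I, f) = 6 + I
M = -4 (M = (-1 + 2) - 5 = 1 - 5 = -4)
(-1 - 438)*((((k(2, -1) + 2) + 4) + M)*10 - 35) = (-1 - 438)*(((((6 + 2) + 2) + 4) - 4)*10 - 35) = -439*((((8 + 2) + 4) - 4)*10 - 35) = -439*(((10 + 4) - 4)*10 - 35) = -439*((14 - 4)*10 - 35) = -439*(10*10 - 35) = -439*(100 - 35) = -439*65 = -28535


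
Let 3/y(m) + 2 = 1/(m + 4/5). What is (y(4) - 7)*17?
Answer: -6341/43 ≈ -147.47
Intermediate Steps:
y(m) = 3/(-2 + 1/(⅘ + m)) (y(m) = 3/(-2 + 1/(m + 4/5)) = 3/(-2 + 1/(m + 4*(⅕))) = 3/(-2 + 1/(m + ⅘)) = 3/(-2 + 1/(⅘ + m)))
(y(4) - 7)*17 = (3*(-4 - 5*4)/(3 + 10*4) - 7)*17 = (3*(-4 - 20)/(3 + 40) - 7)*17 = (3*(-24)/43 - 7)*17 = (3*(1/43)*(-24) - 7)*17 = (-72/43 - 7)*17 = -373/43*17 = -6341/43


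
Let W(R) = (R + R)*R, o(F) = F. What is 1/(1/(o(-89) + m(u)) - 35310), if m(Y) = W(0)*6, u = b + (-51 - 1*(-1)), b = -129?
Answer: -89/3142591 ≈ -2.8321e-5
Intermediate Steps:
u = -179 (u = -129 + (-51 - 1*(-1)) = -129 + (-51 + 1) = -129 - 50 = -179)
W(R) = 2*R² (W(R) = (2*R)*R = 2*R²)
m(Y) = 0 (m(Y) = (2*0²)*6 = (2*0)*6 = 0*6 = 0)
1/(1/(o(-89) + m(u)) - 35310) = 1/(1/(-89 + 0) - 35310) = 1/(1/(-89) - 35310) = 1/(-1/89 - 35310) = 1/(-3142591/89) = -89/3142591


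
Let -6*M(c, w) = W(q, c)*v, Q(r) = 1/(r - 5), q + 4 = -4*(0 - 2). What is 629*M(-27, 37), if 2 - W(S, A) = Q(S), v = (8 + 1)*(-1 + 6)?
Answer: -28305/2 ≈ -14153.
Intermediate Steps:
q = 4 (q = -4 - 4*(0 - 2) = -4 - 4*(-2) = -4 + 8 = 4)
v = 45 (v = 9*5 = 45)
Q(r) = 1/(-5 + r)
W(S, A) = 2 - 1/(-5 + S)
M(c, w) = -45/2 (M(c, w) = -(-11 + 2*4)/(-5 + 4)*45/6 = -(-11 + 8)/(-1)*45/6 = -(-1*(-3))*45/6 = -45/2)
629*M(-27, 37) = 629*(-45/2) = -28305/2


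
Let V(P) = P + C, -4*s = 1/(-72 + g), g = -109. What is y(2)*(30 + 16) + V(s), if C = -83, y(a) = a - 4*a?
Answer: -259915/724 ≈ -359.00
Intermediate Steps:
y(a) = -3*a
s = 1/724 (s = -1/(4*(-72 - 109)) = -1/4/(-181) = -1/4*(-1/181) = 1/724 ≈ 0.0013812)
V(P) = -83 + P (V(P) = P - 83 = -83 + P)
y(2)*(30 + 16) + V(s) = (-3*2)*(30 + 16) + (-83 + 1/724) = -6*46 - 60091/724 = -276 - 60091/724 = -259915/724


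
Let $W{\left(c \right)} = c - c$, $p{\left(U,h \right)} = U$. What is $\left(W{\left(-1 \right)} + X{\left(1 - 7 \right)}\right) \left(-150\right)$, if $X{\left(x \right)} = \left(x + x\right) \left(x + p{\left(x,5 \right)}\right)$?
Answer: $-21600$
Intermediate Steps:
$W{\left(c \right)} = 0$
$X{\left(x \right)} = 4 x^{2}$ ($X{\left(x \right)} = \left(x + x\right) \left(x + x\right) = 2 x 2 x = 4 x^{2}$)
$\left(W{\left(-1 \right)} + X{\left(1 - 7 \right)}\right) \left(-150\right) = \left(0 + 4 \left(1 - 7\right)^{2}\right) \left(-150\right) = \left(0 + 4 \left(-6\right)^{2}\right) \left(-150\right) = \left(0 + 4 \cdot 36\right) \left(-150\right) = \left(0 + 144\right) \left(-150\right) = 144 \left(-150\right) = -21600$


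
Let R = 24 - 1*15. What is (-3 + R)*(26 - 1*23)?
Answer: 18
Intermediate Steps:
R = 9 (R = 24 - 15 = 9)
(-3 + R)*(26 - 1*23) = (-3 + 9)*(26 - 1*23) = 6*(26 - 23) = 6*3 = 18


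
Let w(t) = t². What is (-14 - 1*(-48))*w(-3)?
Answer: 306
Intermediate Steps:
(-14 - 1*(-48))*w(-3) = (-14 - 1*(-48))*(-3)² = (-14 + 48)*9 = 34*9 = 306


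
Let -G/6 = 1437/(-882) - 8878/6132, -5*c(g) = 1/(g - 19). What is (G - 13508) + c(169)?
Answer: -36189060577/2682750 ≈ -13490.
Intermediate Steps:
c(g) = -1/(5*(-19 + g)) (c(g) = -1/(5*(g - 19)) = -1/(5*(-19 + g)))
G = 66040/3577 (G = -6*(1437/(-882) - 8878/6132) = -6*(1437*(-1/882) - 8878*1/6132) = -6*(-479/294 - 4439/3066) = -6*(-33020/10731) = 66040/3577 ≈ 18.462)
(G - 13508) + c(169) = (66040/3577 - 13508) - 1/(-95 + 5*169) = -48252076/3577 - 1/(-95 + 845) = -48252076/3577 - 1/750 = -36189060577/2682750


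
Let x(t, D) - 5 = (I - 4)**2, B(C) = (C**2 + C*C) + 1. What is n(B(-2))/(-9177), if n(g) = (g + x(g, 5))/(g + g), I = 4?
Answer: -1/11799 ≈ -8.4753e-5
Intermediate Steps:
B(C) = 1 + 2*C**2 (B(C) = (C**2 + C**2) + 1 = 2*C**2 + 1 = 1 + 2*C**2)
x(t, D) = 5 (x(t, D) = 5 + (4 - 4)**2 = 5 + 0**2 = 5 + 0 = 5)
n(g) = (5 + g)/(2*g) (n(g) = (g + 5)/(g + g) = (5 + g)/((2*g)) = (5 + g)*(1/(2*g)) = (5 + g)/(2*g))
n(B(-2))/(-9177) = ((5 + (1 + 2*(-2)**2))/(2*(1 + 2*(-2)**2)))/(-9177) = ((5 + (1 + 2*4))/(2*(1 + 2*4)))*(-1/9177) = ((5 + (1 + 8))/(2*(1 + 8)))*(-1/9177) = ((1/2)*(5 + 9)/9)*(-1/9177) = ((1/2)*(1/9)*14)*(-1/9177) = (7/9)*(-1/9177) = -1/11799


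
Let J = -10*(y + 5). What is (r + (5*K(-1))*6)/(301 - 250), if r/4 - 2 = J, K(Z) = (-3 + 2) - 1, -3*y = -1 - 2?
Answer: -292/51 ≈ -5.7255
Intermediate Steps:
y = 1 (y = -(-1 - 2)/3 = -⅓*(-3) = 1)
K(Z) = -2 (K(Z) = -1 - 1 = -2)
J = -60 (J = -10*(1 + 5) = -10*6 = -60)
r = -232 (r = 8 + 4*(-60) = 8 - 240 = -232)
(r + (5*K(-1))*6)/(301 - 250) = (-232 + (5*(-2))*6)/(301 - 250) = (-232 - 10*6)/51 = (-232 - 60)*(1/51) = -292*1/51 = -292/51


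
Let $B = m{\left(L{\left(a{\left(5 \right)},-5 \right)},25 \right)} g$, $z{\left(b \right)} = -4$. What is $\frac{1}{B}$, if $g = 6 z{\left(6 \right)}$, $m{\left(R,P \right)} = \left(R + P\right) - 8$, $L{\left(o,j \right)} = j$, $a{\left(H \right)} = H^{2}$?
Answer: $- \frac{1}{288} \approx -0.0034722$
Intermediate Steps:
$m{\left(R,P \right)} = -8 + P + R$ ($m{\left(R,P \right)} = \left(P + R\right) - 8 = -8 + P + R$)
$g = -24$ ($g = 6 \left(-4\right) = -24$)
$B = -288$ ($B = \left(-8 + 25 - 5\right) \left(-24\right) = 12 \left(-24\right) = -288$)
$\frac{1}{B} = \frac{1}{-288} = - \frac{1}{288}$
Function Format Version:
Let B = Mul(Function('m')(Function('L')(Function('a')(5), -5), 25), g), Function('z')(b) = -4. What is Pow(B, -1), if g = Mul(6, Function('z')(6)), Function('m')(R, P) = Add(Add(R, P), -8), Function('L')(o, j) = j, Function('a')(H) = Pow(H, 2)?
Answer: Rational(-1, 288) ≈ -0.0034722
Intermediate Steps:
Function('m')(R, P) = Add(-8, P, R) (Function('m')(R, P) = Add(Add(P, R), -8) = Add(-8, P, R))
g = -24 (g = Mul(6, -4) = -24)
B = -288 (B = Mul(Add(-8, 25, -5), -24) = Mul(12, -24) = -288)
Pow(B, -1) = Pow(-288, -1) = Rational(-1, 288)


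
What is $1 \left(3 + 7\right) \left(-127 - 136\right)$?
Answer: $-2630$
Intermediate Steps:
$1 \left(3 + 7\right) \left(-127 - 136\right) = 1 \cdot 10 \left(-263\right) = 10 \left(-263\right) = -2630$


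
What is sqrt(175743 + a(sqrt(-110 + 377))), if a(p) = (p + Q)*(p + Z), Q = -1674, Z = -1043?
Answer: sqrt(1921992 - 2717*sqrt(267)) ≈ 1370.3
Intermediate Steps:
a(p) = (-1674 + p)*(-1043 + p) (a(p) = (p - 1674)*(p - 1043) = (-1674 + p)*(-1043 + p))
sqrt(175743 + a(sqrt(-110 + 377))) = sqrt(175743 + (1745982 + (sqrt(-110 + 377))**2 - 2717*sqrt(-110 + 377))) = sqrt(175743 + (1745982 + (sqrt(267))**2 - 2717*sqrt(267))) = sqrt(175743 + (1745982 + 267 - 2717*sqrt(267))) = sqrt(175743 + (1746249 - 2717*sqrt(267))) = sqrt(1921992 - 2717*sqrt(267))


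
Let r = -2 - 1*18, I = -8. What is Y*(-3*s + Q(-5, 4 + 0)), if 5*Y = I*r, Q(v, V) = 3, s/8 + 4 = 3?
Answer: 864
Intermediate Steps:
r = -20 (r = -2 - 18 = -20)
s = -8 (s = -32 + 8*3 = -32 + 24 = -8)
Y = 32 (Y = (-8*(-20))/5 = (⅕)*160 = 32)
Y*(-3*s + Q(-5, 4 + 0)) = 32*(-3*(-8) + 3) = 32*(24 + 3) = 32*27 = 864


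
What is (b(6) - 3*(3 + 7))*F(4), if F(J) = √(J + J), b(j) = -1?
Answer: -62*√2 ≈ -87.681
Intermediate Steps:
F(J) = √2*√J (F(J) = √(2*J) = √2*√J)
(b(6) - 3*(3 + 7))*F(4) = (-1 - 3*(3 + 7))*(√2*√4) = (-1 - 3*10)*(√2*2) = (-1 - 30)*(2*√2) = -62*√2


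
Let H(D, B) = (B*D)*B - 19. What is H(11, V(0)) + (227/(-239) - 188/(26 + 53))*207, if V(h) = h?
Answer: -13371794/18881 ≈ -708.21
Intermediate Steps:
H(D, B) = -19 + D*B² (H(D, B) = D*B² - 19 = -19 + D*B²)
H(11, V(0)) + (227/(-239) - 188/(26 + 53))*207 = (-19 + 11*0²) + (227/(-239) - 188/(26 + 53))*207 = (-19 + 11*0) + (227*(-1/239) - 188/79)*207 = (-19 + 0) + (-227/239 - 188*1/79)*207 = -19 + (-227/239 - 188/79)*207 = -19 - 62865/18881*207 = -19 - 13013055/18881 = -13371794/18881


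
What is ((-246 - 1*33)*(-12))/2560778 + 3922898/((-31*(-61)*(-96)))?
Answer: -2511265778029/116218348752 ≈ -21.608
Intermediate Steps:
((-246 - 1*33)*(-12))/2560778 + 3922898/((-31*(-61)*(-96))) = ((-246 - 33)*(-12))*(1/2560778) + 3922898/((1891*(-96))) = -279*(-12)*(1/2560778) + 3922898/(-181536) = 3348*(1/2560778) + 3922898*(-1/181536) = 1674/1280389 - 1961449/90768 = -2511265778029/116218348752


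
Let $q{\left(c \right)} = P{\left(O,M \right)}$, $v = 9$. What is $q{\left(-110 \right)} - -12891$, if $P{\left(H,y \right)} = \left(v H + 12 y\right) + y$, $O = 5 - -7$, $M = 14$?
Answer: $13181$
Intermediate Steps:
$O = 12$ ($O = 5 + 7 = 12$)
$P{\left(H,y \right)} = 9 H + 13 y$ ($P{\left(H,y \right)} = \left(9 H + 12 y\right) + y = 9 H + 13 y$)
$q{\left(c \right)} = 290$ ($q{\left(c \right)} = 9 \cdot 12 + 13 \cdot 14 = 108 + 182 = 290$)
$q{\left(-110 \right)} - -12891 = 290 - -12891 = 290 + 12891 = 13181$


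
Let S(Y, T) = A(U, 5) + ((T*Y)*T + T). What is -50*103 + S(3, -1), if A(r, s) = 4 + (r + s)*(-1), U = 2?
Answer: -5151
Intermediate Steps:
A(r, s) = 4 - r - s (A(r, s) = 4 + (-r - s) = 4 - r - s)
S(Y, T) = -3 + T + Y*T² (S(Y, T) = (4 - 1*2 - 1*5) + ((T*Y)*T + T) = (4 - 2 - 5) + (Y*T² + T) = -3 + (T + Y*T²) = -3 + T + Y*T²)
-50*103 + S(3, -1) = -50*103 + (-3 - 1 + 3*(-1)²) = -5150 + (-3 - 1 + 3*1) = -5150 + (-3 - 1 + 3) = -5150 - 1 = -5151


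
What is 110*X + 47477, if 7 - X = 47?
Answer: 43077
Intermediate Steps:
X = -40 (X = 7 - 1*47 = 7 - 47 = -40)
110*X + 47477 = 110*(-40) + 47477 = -4400 + 47477 = 43077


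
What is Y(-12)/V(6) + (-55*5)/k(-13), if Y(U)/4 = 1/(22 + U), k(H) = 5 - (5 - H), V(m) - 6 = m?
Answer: 8263/390 ≈ 21.187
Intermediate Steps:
V(m) = 6 + m
k(H) = H (k(H) = 5 + (-5 + H) = H)
Y(U) = 4/(22 + U)
Y(-12)/V(6) + (-55*5)/k(-13) = (4/(22 - 12))/(6 + 6) - 55*5/(-13) = (4/10)/12 - 275*(-1/13) = (4*(⅒))*(1/12) + 275/13 = (⅖)*(1/12) + 275/13 = 1/30 + 275/13 = 8263/390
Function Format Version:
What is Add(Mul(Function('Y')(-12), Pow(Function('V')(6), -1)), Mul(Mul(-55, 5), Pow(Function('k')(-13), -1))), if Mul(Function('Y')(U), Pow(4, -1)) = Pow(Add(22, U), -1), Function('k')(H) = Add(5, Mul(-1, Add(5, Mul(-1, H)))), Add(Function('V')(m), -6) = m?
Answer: Rational(8263, 390) ≈ 21.187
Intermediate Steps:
Function('V')(m) = Add(6, m)
Function('k')(H) = H (Function('k')(H) = Add(5, Add(-5, H)) = H)
Function('Y')(U) = Mul(4, Pow(Add(22, U), -1))
Add(Mul(Function('Y')(-12), Pow(Function('V')(6), -1)), Mul(Mul(-55, 5), Pow(Function('k')(-13), -1))) = Add(Mul(Mul(4, Pow(Add(22, -12), -1)), Pow(Add(6, 6), -1)), Mul(Mul(-55, 5), Pow(-13, -1))) = Add(Mul(Mul(4, Pow(10, -1)), Pow(12, -1)), Mul(-275, Rational(-1, 13))) = Add(Mul(Mul(4, Rational(1, 10)), Rational(1, 12)), Rational(275, 13)) = Add(Mul(Rational(2, 5), Rational(1, 12)), Rational(275, 13)) = Add(Rational(1, 30), Rational(275, 13)) = Rational(8263, 390)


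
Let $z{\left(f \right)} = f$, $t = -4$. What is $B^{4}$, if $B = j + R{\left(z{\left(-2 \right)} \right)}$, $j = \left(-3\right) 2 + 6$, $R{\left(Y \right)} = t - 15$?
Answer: $130321$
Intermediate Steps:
$R{\left(Y \right)} = -19$ ($R{\left(Y \right)} = -4 - 15 = -19$)
$j = 0$ ($j = -6 + 6 = 0$)
$B = -19$ ($B = 0 - 19 = -19$)
$B^{4} = \left(-19\right)^{4} = 130321$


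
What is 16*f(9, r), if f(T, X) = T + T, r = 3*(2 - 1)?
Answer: 288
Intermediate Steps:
r = 3 (r = 3*1 = 3)
f(T, X) = 2*T
16*f(9, r) = 16*(2*9) = 16*18 = 288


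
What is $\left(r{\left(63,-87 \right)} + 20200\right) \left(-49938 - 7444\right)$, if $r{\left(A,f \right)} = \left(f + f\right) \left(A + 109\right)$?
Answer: $558212096$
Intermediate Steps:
$r{\left(A,f \right)} = 2 f \left(109 + A\right)$
$\left(r{\left(63,-87 \right)} + 20200\right) \left(-49938 - 7444\right) = \left(2 \left(-87\right) \left(109 + 63\right) + 20200\right) \left(-49938 - 7444\right) = \left(2 \left(-87\right) 172 + 20200\right) \left(-57382\right) = \left(-29928 + 20200\right) \left(-57382\right) = \left(-9728\right) \left(-57382\right) = 558212096$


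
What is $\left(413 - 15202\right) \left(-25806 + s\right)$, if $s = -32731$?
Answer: $865703693$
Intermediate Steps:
$\left(413 - 15202\right) \left(-25806 + s\right) = \left(413 - 15202\right) \left(-25806 - 32731\right) = \left(-14789\right) \left(-58537\right) = 865703693$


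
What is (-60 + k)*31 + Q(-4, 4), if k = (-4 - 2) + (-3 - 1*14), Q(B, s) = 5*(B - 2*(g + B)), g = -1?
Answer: -2543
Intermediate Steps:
Q(B, s) = 10 - 5*B (Q(B, s) = 5*(B - 2*(-1 + B)) = 5*(B + (2 - 2*B)) = 5*(2 - B) = 10 - 5*B)
k = -23 (k = -6 + (-3 - 14) = -6 - 17 = -23)
(-60 + k)*31 + Q(-4, 4) = (-60 - 23)*31 + (10 - 5*(-4)) = -83*31 + (10 + 20) = -2573 + 30 = -2543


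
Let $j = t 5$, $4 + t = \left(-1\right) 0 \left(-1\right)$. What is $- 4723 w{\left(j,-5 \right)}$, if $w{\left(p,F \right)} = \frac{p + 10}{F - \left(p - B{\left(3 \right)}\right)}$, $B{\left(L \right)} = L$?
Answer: $\frac{23615}{9} \approx 2623.9$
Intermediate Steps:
$t = -4$ ($t = -4 + \left(-1\right) 0 \left(-1\right) = -4 + 0 \left(-1\right) = -4 + 0 = -4$)
$j = -20$ ($j = \left(-4\right) 5 = -20$)
$w{\left(p,F \right)} = \frac{10 + p}{3 + F - p}$ ($w{\left(p,F \right)} = \frac{p + 10}{F - \left(-3 + p\right)} = \frac{10 + p}{3 + F - p}$)
$- 4723 w{\left(j,-5 \right)} = - 4723 \frac{10 - 20}{3 - 5 - -20} = - 4723 \frac{1}{3 - 5 + 20} \left(-10\right) = - 4723 \cdot \frac{1}{18} \left(-10\right) = \left(-4723\right) \left(- \frac{5}{9}\right) = \frac{23615}{9}$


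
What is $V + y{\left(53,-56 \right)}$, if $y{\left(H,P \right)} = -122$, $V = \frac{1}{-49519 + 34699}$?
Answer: $- \frac{1808041}{14820} \approx -122.0$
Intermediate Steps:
$V = - \frac{1}{14820}$ ($V = \frac{1}{-14820} = - \frac{1}{14820} \approx -6.7476 \cdot 10^{-5}$)
$V + y{\left(53,-56 \right)} = - \frac{1}{14820} - 122 = - \frac{1808041}{14820}$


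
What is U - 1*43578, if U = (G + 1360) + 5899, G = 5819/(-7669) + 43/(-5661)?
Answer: -1576793927797/43414209 ≈ -36320.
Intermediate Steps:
G = -33271126/43414209 (G = 5819*(-1/7669) + 43*(-1/5661) = -5819/7669 - 43/5661 = -33271126/43414209 ≈ -0.76637)
U = 315110472005/43414209 (U = (-33271126/43414209 + 1360) + 5899 = 59010053114/43414209 + 5899 = 315110472005/43414209 ≈ 7258.2)
U - 1*43578 = 315110472005/43414209 - 1*43578 = 315110472005/43414209 - 43578 = -1576793927797/43414209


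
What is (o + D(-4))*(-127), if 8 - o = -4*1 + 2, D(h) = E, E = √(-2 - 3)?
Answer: -1270 - 127*I*√5 ≈ -1270.0 - 283.98*I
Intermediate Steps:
E = I*√5 (E = √(-5) = I*√5 ≈ 2.2361*I)
D(h) = I*√5
o = 10 (o = 8 - (-4*1 + 2) = 8 - (-4 + 2) = 8 - 1*(-2) = 8 + 2 = 10)
(o + D(-4))*(-127) = (10 + I*√5)*(-127) = -1270 - 127*I*√5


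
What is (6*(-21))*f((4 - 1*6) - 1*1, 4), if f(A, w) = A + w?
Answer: -126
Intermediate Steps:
(6*(-21))*f((4 - 1*6) - 1*1, 4) = (6*(-21))*(((4 - 1*6) - 1*1) + 4) = -126*(((4 - 6) - 1) + 4) = -126*((-2 - 1) + 4) = -126*(-3 + 4) = -126*1 = -126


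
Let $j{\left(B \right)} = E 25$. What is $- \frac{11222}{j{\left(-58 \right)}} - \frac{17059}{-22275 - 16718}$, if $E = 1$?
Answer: $- \frac{437152971}{974825} \approx -448.44$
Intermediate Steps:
$j{\left(B \right)} = 25$ ($j{\left(B \right)} = 1 \cdot 25 = 25$)
$- \frac{11222}{j{\left(-58 \right)}} - \frac{17059}{-22275 - 16718} = - \frac{11222}{25} - \frac{17059}{-22275 - 16718} = \left(-11222\right) \frac{1}{25} - \frac{17059}{-22275 - 16718} = - \frac{11222}{25} - \frac{17059}{-38993} = - \frac{11222}{25} - - \frac{17059}{38993} = - \frac{11222}{25} + \frac{17059}{38993} = - \frac{437152971}{974825}$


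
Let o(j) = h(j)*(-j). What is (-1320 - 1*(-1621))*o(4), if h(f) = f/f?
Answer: -1204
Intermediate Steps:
h(f) = 1
o(j) = -j (o(j) = 1*(-j) = -j)
(-1320 - 1*(-1621))*o(4) = (-1320 - 1*(-1621))*(-1*4) = (-1320 + 1621)*(-4) = 301*(-4) = -1204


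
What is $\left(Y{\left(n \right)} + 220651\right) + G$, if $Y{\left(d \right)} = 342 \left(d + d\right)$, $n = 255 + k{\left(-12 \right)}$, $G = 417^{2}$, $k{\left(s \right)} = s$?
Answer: $560752$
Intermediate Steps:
$G = 173889$
$n = 243$ ($n = 255 - 12 = 243$)
$Y{\left(d \right)} = 684 d$ ($Y{\left(d \right)} = 342 \cdot 2 d = 684 d$)
$\left(Y{\left(n \right)} + 220651\right) + G = \left(684 \cdot 243 + 220651\right) + 173889 = \left(166212 + 220651\right) + 173889 = 386863 + 173889 = 560752$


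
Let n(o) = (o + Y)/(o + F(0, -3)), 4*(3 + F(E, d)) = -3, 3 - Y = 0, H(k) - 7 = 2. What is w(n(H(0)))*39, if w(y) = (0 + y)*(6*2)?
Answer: 7488/7 ≈ 1069.7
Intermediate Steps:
H(k) = 9 (H(k) = 7 + 2 = 9)
Y = 3 (Y = 3 - 1*0 = 3 + 0 = 3)
F(E, d) = -15/4 (F(E, d) = -3 + (¼)*(-3) = -3 - ¾ = -15/4)
n(o) = (3 + o)/(-15/4 + o) (n(o) = (o + 3)/(o - 15/4) = (3 + o)/(-15/4 + o))
w(y) = 12*y (w(y) = y*12 = 12*y)
w(n(H(0)))*39 = (12*(4*(3 + 9)/(-15 + 4*9)))*39 = (12*(4*12/(-15 + 36)))*39 = (12*(4*12/21))*39 = (12*(4*(1/21)*12))*39 = (12*(16/7))*39 = (192/7)*39 = 7488/7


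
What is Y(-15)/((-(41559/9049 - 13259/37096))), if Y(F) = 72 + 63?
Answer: -45317030040/1421691973 ≈ -31.875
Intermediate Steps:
Y(F) = 135
Y(-15)/((-(41559/9049 - 13259/37096))) = 135/((-(41559/9049 - 13259/37096))) = 135/((-1*1421691973/335681704)) = 135/(-1421691973/335681704) = 135*(-335681704/1421691973) = -45317030040/1421691973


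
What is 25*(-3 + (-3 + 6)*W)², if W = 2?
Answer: 225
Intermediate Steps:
25*(-3 + (-3 + 6)*W)² = 25*(-3 + (-3 + 6)*2)² = 25*(-3 + 3*2)² = 25*(-3 + 6)² = 25*3² = 25*9 = 225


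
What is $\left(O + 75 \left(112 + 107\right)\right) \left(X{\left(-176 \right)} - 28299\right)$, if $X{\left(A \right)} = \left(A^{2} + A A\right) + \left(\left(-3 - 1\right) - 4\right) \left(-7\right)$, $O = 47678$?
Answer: $2160848027$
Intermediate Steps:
$X{\left(A \right)} = 56 + 2 A^{2}$ ($X{\left(A \right)} = \left(A^{2} + A^{2}\right) + \left(-4 - 4\right) \left(-7\right) = 2 A^{2} - -56 = 2 A^{2} + 56 = 56 + 2 A^{2}$)
$\left(O + 75 \left(112 + 107\right)\right) \left(X{\left(-176 \right)} - 28299\right) = \left(47678 + 75 \left(112 + 107\right)\right) \left(\left(56 + 2 \left(-176\right)^{2}\right) - 28299\right) = \left(47678 + 75 \cdot 219\right) \left(\left(56 + 2 \cdot 30976\right) - 28299\right) = \left(47678 + 16425\right) \left(\left(56 + 61952\right) - 28299\right) = 64103 \left(62008 - 28299\right) = 64103 \cdot 33709 = 2160848027$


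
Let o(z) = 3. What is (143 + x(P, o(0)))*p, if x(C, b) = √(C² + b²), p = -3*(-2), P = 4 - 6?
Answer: 858 + 6*√13 ≈ 879.63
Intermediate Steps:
P = -2
p = 6
(143 + x(P, o(0)))*p = (143 + √((-2)² + 3²))*6 = (143 + √(4 + 9))*6 = (143 + √13)*6 = 858 + 6*√13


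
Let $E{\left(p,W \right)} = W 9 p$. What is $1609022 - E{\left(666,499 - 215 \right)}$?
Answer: $-93274$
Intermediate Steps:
$E{\left(p,W \right)} = 9 W p$
$1609022 - E{\left(666,499 - 215 \right)} = 1609022 - 9 \left(499 - 215\right) 666 = 1609022 - 9 \cdot 284 \cdot 666 = 1609022 - 1702296 = -93274$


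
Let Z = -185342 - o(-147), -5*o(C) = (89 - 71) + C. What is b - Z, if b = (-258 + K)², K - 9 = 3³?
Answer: 1173259/5 ≈ 2.3465e+5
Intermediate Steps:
K = 36 (K = 9 + 3³ = 9 + 27 = 36)
o(C) = -18/5 - C/5 (o(C) = -((89 - 71) + C)/5 = -(18 + C)/5 = -18/5 - C/5)
Z = -926839/5 (Z = -185342 - (-18/5 - ⅕*(-147)) = -185342 - (-18/5 + 147/5) = -185342 - 1*129/5 = -185342 - 129/5 = -926839/5 ≈ -1.8537e+5)
b = 49284 (b = (-258 + 36)² = (-222)² = 49284)
b - Z = 49284 - 1*(-926839/5) = 49284 + 926839/5 = 1173259/5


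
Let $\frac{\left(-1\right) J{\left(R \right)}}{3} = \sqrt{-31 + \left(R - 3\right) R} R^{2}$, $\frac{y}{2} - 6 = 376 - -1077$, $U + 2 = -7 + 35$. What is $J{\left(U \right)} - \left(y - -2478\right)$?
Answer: $-5396 - 18252 \sqrt{7} \approx -53686.0$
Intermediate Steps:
$U = 26$ ($U = -2 + \left(-7 + 35\right) = -2 + 28 = 26$)
$y = 2918$ ($y = 12 + 2 \left(376 - -1077\right) = 12 + 2 \left(376 + 1077\right) = 12 + 2 \cdot 1453 = 12 + 2906 = 2918$)
$J{\left(R \right)} = - 3 R^{2} \sqrt{-31 + R \left(-3 + R\right)}$ ($J{\left(R \right)} = - 3 \sqrt{-31 + \left(R - 3\right) R} R^{2} = - 3 \sqrt{-31 + \left(-3 + R\right) R} R^{2} = - 3 \sqrt{-31 + R \left(-3 + R\right)} R^{2} = - 3 R^{2} \sqrt{-31 + R \left(-3 + R\right)}$)
$J{\left(U \right)} - \left(y - -2478\right) = - 3 \cdot 26^{2} \sqrt{-31 + 26^{2} - 78} - \left(2918 - -2478\right) = \left(-3\right) 676 \sqrt{-31 + 676 - 78} - \left(2918 + 2478\right) = \left(-3\right) 676 \sqrt{567} - 5396 = \left(-3\right) 676 \cdot 9 \sqrt{7} - 5396 = - 18252 \sqrt{7} - 5396 = -5396 - 18252 \sqrt{7}$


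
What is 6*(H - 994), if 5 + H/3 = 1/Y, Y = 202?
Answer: -611445/101 ≈ -6053.9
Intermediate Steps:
H = -3027/202 (H = -15 + 3/202 = -3027/202 ≈ -14.985)
6*(H - 994) = 6*(-3027/202 - 994) = 6*(-203815/202) = -611445/101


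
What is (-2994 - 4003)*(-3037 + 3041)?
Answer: -27988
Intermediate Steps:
(-2994 - 4003)*(-3037 + 3041) = -6997*4 = -27988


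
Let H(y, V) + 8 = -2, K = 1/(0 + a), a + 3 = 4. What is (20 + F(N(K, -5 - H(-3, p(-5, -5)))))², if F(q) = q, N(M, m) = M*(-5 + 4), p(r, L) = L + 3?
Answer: 361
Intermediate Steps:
a = 1 (a = -3 + 4 = 1)
p(r, L) = 3 + L
K = 1 (K = 1/(0 + 1) = 1/1 = 1)
H(y, V) = -10 (H(y, V) = -8 - 2 = -10)
N(M, m) = -M (N(M, m) = M*(-1) = -M)
(20 + F(N(K, -5 - H(-3, p(-5, -5)))))² = (20 - 1*1)² = (20 - 1)² = 19² = 361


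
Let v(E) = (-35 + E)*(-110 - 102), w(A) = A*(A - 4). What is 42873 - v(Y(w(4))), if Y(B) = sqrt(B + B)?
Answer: 35453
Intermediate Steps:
w(A) = A*(-4 + A)
Y(B) = sqrt(2)*sqrt(B) (Y(B) = sqrt(2*B) = sqrt(2)*sqrt(B))
v(E) = 7420 - 212*E (v(E) = (-35 + E)*(-212) = 7420 - 212*E)
42873 - v(Y(w(4))) = 42873 - (7420 - 212*sqrt(2)*sqrt(4*(-4 + 4))) = 42873 - (7420 - 212*sqrt(2)*sqrt(4*0)) = 42873 - (7420 - 212*sqrt(2)*sqrt(0)) = 42873 - (7420 - 212*sqrt(2)*0) = 42873 - (7420 - 212*0) = 42873 - (7420 + 0) = 42873 - 1*7420 = 42873 - 7420 = 35453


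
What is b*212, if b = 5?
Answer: 1060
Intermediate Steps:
b*212 = 5*212 = 1060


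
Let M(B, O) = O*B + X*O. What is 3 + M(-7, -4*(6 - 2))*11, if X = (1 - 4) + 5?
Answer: 883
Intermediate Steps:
X = 2 (X = -3 + 5 = 2)
M(B, O) = 2*O + B*O (M(B, O) = O*B + 2*O = B*O + 2*O = 2*O + B*O)
3 + M(-7, -4*(6 - 2))*11 = 3 + ((-4*(6 - 2))*(2 - 7))*11 = 3 + (-4*4*(-5))*11 = 3 - 16*(-5)*11 = 3 + 80*11 = 3 + 880 = 883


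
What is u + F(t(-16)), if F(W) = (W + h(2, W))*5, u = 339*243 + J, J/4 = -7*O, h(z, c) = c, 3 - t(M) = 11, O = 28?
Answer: 81513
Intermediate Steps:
t(M) = -8 (t(M) = 3 - 1*11 = 3 - 11 = -8)
J = -784 (J = 4*(-7*28) = 4*(-196) = -784)
u = 81593 (u = 339*243 - 784 = 82377 - 784 = 81593)
F(W) = 10*W (F(W) = (W + W)*5 = (2*W)*5 = 10*W)
u + F(t(-16)) = 81593 + 10*(-8) = 81593 - 80 = 81513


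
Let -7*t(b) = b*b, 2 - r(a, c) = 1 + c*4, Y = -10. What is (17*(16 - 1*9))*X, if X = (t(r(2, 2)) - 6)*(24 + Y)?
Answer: -21658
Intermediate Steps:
r(a, c) = 1 - 4*c (r(a, c) = 2 - (1 + c*4) = 2 - (1 + 4*c) = 2 + (-1 - 4*c) = 1 - 4*c)
t(b) = -b**2/7 (t(b) = -b*b/7 = -b**2/7)
X = -182 (X = (-(1 - 4*2)**2/7 - 6)*(24 - 10) = (-(1 - 8)**2/7 - 6)*14 = (-1/7*(-7)**2 - 6)*14 = (-1/7*49 - 6)*14 = (-7 - 6)*14 = -13*14 = -182)
(17*(16 - 1*9))*X = (17*(16 - 1*9))*(-182) = (17*(16 - 9))*(-182) = (17*7)*(-182) = 119*(-182) = -21658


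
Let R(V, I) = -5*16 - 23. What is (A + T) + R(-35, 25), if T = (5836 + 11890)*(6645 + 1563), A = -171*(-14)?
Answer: 145497299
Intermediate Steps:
R(V, I) = -103 (R(V, I) = -80 - 23 = -103)
A = 2394
T = 145495008 (T = 17726*8208 = 145495008)
(A + T) + R(-35, 25) = (2394 + 145495008) - 103 = 145497402 - 103 = 145497299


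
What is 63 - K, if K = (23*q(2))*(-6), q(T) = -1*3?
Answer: -351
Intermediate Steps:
q(T) = -3
K = 414 (K = (23*(-3))*(-6) = -69*(-6) = 414)
63 - K = 63 - 1*414 = 63 - 414 = -351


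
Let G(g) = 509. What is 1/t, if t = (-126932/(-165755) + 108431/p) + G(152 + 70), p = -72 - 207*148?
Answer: 5090004540/2576737158311 ≈ 0.0019754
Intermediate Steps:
p = -30708 (p = -72 - 30636 = -30708)
t = 2576737158311/5090004540 (t = (-126932/(-165755) + 108431/(-30708)) + 509 = (-126932*(-1/165755) + 108431*(-1/30708)) + 509 = (126932/165755 - 108431/30708) + 509 = -14075152549/5090004540 + 509 = 2576737158311/5090004540 ≈ 506.23)
1/t = 1/(2576737158311/5090004540) = 5090004540/2576737158311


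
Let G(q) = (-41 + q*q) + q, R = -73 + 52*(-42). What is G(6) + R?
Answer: -2256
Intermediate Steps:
R = -2257 (R = -73 - 2184 = -2257)
G(q) = -41 + q + q² (G(q) = (-41 + q²) + q = -41 + q + q²)
G(6) + R = (-41 + 6 + 6²) - 2257 = (-41 + 6 + 36) - 2257 = 1 - 2257 = -2256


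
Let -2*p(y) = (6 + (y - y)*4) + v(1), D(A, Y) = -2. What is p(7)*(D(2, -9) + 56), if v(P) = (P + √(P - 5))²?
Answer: -81 - 108*I ≈ -81.0 - 108.0*I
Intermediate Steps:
v(P) = (P + √(-5 + P))²
p(y) = -3 - (1 + 2*I)²/2 (p(y) = -((6 + (y - y)*4) + (1 + √(-5 + 1))²)/2 = -((6 + 0*4) + (1 + √(-4))²)/2 = -((6 + 0) + (1 + 2*I)²)/2 = -(6 + (1 + 2*I)²)/2 = -3 - (1 + 2*I)²/2)
p(7)*(D(2, -9) + 56) = (-3/2 - 2*I)*(-2 + 56) = (-3/2 - 2*I)*54 = -81 - 108*I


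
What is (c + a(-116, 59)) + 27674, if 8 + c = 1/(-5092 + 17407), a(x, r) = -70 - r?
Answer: 339118156/12315 ≈ 27537.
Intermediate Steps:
c = -98519/12315 (c = -8 + 1/(-5092 + 17407) = -8 + 1/12315 = -98519/12315 ≈ -7.9999)
(c + a(-116, 59)) + 27674 = (-98519/12315 + (-70 - 1*59)) + 27674 = (-98519/12315 + (-70 - 59)) + 27674 = (-98519/12315 - 129) + 27674 = -1687154/12315 + 27674 = 339118156/12315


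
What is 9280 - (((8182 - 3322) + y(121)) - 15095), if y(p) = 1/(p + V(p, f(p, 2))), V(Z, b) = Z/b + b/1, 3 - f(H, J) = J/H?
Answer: 140259784064/7187283 ≈ 19515.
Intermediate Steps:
f(H, J) = 3 - J/H
V(Z, b) = b + Z/b (V(Z, b) = Z/b + b*1 = Z/b + b = b + Z/b)
y(p) = 1/(3 + p - 2/p + p/(3 - 2/p)) (y(p) = 1/(p + ((3 - 1*2/p) + p/(3 - 1*2/p))) = 1/(p + ((3 - 2/p) + p/(3 - 2/p))) = 1/(p + (3 - 2/p + p/(3 - 2/p))) = 1/(3 + p - 2/p + p/(3 - 2/p)))
9280 - (((8182 - 3322) + y(121)) - 15095) = 9280 - (((8182 - 3322) + 121*(-2 + 3*121)/(4 - 12*121 + 4*121³ + 7*121²)) - 15095) = 9280 - ((4860 + 121*(-2 + 363)/(4 - 1452 + 4*1771561 + 7*14641)) - 15095) = 9280 - ((4860 + 121*361/(4 - 1452 + 7086244 + 102487)) - 15095) = 9280 - ((4860 + 121*361/7187283) - 15095) = 9280 - ((4860 + 121*(1/7187283)*361) - 15095) = 9280 - ((4860 + 43681/7187283) - 15095) = 9280 - (34930239061/7187283 - 15095) = 9280 - 1*(-73561797824/7187283) = 9280 + 73561797824/7187283 = 140259784064/7187283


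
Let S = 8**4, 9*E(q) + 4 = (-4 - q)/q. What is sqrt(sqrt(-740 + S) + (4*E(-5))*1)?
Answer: sqrt(-420 + 450*sqrt(839))/15 ≈ 7.4876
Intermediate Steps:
E(q) = -4/9 + (-4 - q)/(9*q) (E(q) = -4/9 + ((-4 - q)/q)/9 = -4/9 + (-4 - q)/(9*q))
S = 4096
sqrt(sqrt(-740 + S) + (4*E(-5))*1) = sqrt(sqrt(-740 + 4096) + (4*((1/9)*(-4 - 5*(-5))/(-5)))*1) = sqrt(sqrt(3356) + (4*((1/9)*(-1/5)*(-4 + 25)))*1) = sqrt(2*sqrt(839) + (4*((1/9)*(-1/5)*21))*1) = sqrt(2*sqrt(839) + (4*(-7/15))*1) = sqrt(2*sqrt(839) - 28/15*1) = sqrt(2*sqrt(839) - 28/15) = sqrt(-28/15 + 2*sqrt(839))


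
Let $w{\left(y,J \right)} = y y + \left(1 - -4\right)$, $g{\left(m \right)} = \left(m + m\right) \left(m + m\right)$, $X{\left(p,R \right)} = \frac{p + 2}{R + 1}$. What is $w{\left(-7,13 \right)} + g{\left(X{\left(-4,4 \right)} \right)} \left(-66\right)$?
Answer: $\frac{294}{25} \approx 11.76$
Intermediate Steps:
$X{\left(p,R \right)} = \frac{2 + p}{1 + R}$
$g{\left(m \right)} = 4 m^{2}$ ($g{\left(m \right)} = 2 m 2 m = 4 m^{2}$)
$w{\left(y,J \right)} = 5 + y^{2}$ ($w{\left(y,J \right)} = y^{2} + \left(1 + 4\right) = y^{2} + 5 = 5 + y^{2}$)
$w{\left(-7,13 \right)} + g{\left(X{\left(-4,4 \right)} \right)} \left(-66\right) = \left(5 + \left(-7\right)^{2}\right) + 4 \left(\frac{2 - 4}{1 + 4}\right)^{2} \left(-66\right) = \left(5 + 49\right) + 4 \left(\frac{1}{5} \left(-2\right)\right)^{2} \left(-66\right) = 54 + 4 \left(\frac{1}{5} \left(-2\right)\right)^{2} \left(-66\right) = 54 + 4 \left(- \frac{2}{5}\right)^{2} \left(-66\right) = 54 + 4 \cdot \frac{4}{25} \left(-66\right) = 54 + \frac{16}{25} \left(-66\right) = 54 - \frac{1056}{25} = \frac{294}{25}$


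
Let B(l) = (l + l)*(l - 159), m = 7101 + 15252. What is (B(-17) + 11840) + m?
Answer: 40177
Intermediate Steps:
m = 22353
B(l) = 2*l*(-159 + l) (B(l) = (2*l)*(-159 + l) = 2*l*(-159 + l))
(B(-17) + 11840) + m = (2*(-17)*(-159 - 17) + 11840) + 22353 = (2*(-17)*(-176) + 11840) + 22353 = (5984 + 11840) + 22353 = 17824 + 22353 = 40177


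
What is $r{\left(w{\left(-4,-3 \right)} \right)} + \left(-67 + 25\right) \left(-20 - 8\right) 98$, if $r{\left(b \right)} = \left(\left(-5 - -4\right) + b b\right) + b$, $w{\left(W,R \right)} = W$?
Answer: $115259$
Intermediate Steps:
$r{\left(b \right)} = -1 + b + b^{2}$ ($r{\left(b \right)} = \left(\left(-5 + 4\right) + b^{2}\right) + b = \left(-1 + b^{2}\right) + b = -1 + b + b^{2}$)
$r{\left(w{\left(-4,-3 \right)} \right)} + \left(-67 + 25\right) \left(-20 - 8\right) 98 = \left(-1 - 4 + \left(-4\right)^{2}\right) + \left(-67 + 25\right) \left(-20 - 8\right) 98 = \left(-1 - 4 + 16\right) + \left(-42\right) \left(-28\right) 98 = 11 + 1176 \cdot 98 = 11 + 115248 = 115259$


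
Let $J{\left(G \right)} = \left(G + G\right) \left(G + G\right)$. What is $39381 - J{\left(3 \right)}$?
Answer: $39345$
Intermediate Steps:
$J{\left(G \right)} = 4 G^{2}$ ($J{\left(G \right)} = 2 G 2 G = 4 G^{2}$)
$39381 - J{\left(3 \right)} = 39381 - 4 \cdot 3^{2} = 39381 - 4 \cdot 9 = 39381 - 36 = 39345$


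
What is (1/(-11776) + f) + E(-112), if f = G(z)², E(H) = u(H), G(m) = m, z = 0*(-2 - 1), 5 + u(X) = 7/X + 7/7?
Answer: -47841/11776 ≈ -4.0626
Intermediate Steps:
u(X) = -4 + 7/X (u(X) = -5 + (7/X + 7/7) = -5 + (7/X + 7*(⅐)) = -5 + (7/X + 1) = -5 + (1 + 7/X) = -4 + 7/X)
z = 0 (z = 0*(-3) = 0)
E(H) = -4 + 7/H
f = 0 (f = 0² = 0)
(1/(-11776) + f) + E(-112) = (1/(-11776) + 0) + (-4 + 7/(-112)) = (-1/11776 + 0) + (-4 + 7*(-1/112)) = -1/11776 + (-4 - 1/16) = -1/11776 - 65/16 = -47841/11776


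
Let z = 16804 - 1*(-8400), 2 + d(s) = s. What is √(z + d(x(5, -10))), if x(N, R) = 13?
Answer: 41*√15 ≈ 158.79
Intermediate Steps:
d(s) = -2 + s
z = 25204 (z = 16804 + 8400 = 25204)
√(z + d(x(5, -10))) = √(25204 + (-2 + 13)) = √(25204 + 11) = √25215 = 41*√15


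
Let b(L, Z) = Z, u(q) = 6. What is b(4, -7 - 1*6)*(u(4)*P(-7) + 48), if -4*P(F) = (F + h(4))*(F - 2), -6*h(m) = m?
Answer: 1443/2 ≈ 721.50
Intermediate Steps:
h(m) = -m/6
P(F) = -(-2 + F)*(-⅔ + F)/4 (P(F) = -(F - ⅙*4)*(F - 2)/4 = -(F - ⅔)*(-2 + F)/4 = -(-⅔ + F)*(-2 + F)/4 = -(-2 + F)*(-⅔ + F)/4)
b(4, -7 - 1*6)*(u(4)*P(-7) + 48) = (-7 - 1*6)*(6*(-⅓ - ¼*(-7)² + (⅔)*(-7)) + 48) = (-7 - 6)*(6*(-⅓ - ¼*49 - 14/3) + 48) = -13*(6*(-⅓ - 49/4 - 14/3) + 48) = -13*(6*(-69/4) + 48) = -13*(-207/2 + 48) = -13*(-111/2) = 1443/2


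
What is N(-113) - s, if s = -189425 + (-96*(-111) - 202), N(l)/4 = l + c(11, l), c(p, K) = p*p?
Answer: 179003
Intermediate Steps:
c(p, K) = p²
N(l) = 484 + 4*l (N(l) = 4*(l + 11²) = 4*(l + 121) = 4*(121 + l) = 484 + 4*l)
s = -178971 (s = -189425 + (10656 - 202) = -189425 + 10454 = -178971)
N(-113) - s = (484 + 4*(-113)) - 1*(-178971) = (484 - 452) + 178971 = 32 + 178971 = 179003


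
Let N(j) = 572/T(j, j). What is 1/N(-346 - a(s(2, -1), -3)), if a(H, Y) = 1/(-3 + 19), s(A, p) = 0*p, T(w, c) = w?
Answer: -5537/9152 ≈ -0.60500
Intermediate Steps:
s(A, p) = 0
a(H, Y) = 1/16
N(j) = 572/j
1/N(-346 - a(s(2, -1), -3)) = 1/(572/(-346 - 1*1/16)) = 1/(572/(-346 - 1/16)) = 1/(572/(-5537/16)) = 1/(572*(-16/5537)) = 1/(-9152/5537) = -5537/9152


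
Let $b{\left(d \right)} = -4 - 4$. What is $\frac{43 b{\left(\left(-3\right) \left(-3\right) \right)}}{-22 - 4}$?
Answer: $\frac{172}{13} \approx 13.231$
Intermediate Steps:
$b{\left(d \right)} = -8$ ($b{\left(d \right)} = -4 - 4 = -8$)
$\frac{43 b{\left(\left(-3\right) \left(-3\right) \right)}}{-22 - 4} = \frac{43 \left(-8\right)}{-22 - 4} = - \frac{344}{-26} = \left(-344\right) \left(- \frac{1}{26}\right) = \frac{172}{13}$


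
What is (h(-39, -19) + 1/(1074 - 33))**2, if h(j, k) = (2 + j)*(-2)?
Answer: 5934391225/1083681 ≈ 5476.1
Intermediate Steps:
h(j, k) = -4 - 2*j
(h(-39, -19) + 1/(1074 - 33))**2 = ((-4 - 2*(-39)) + 1/(1074 - 33))**2 = ((-4 + 78) + 1/1041)**2 = (74 + 1/1041)**2 = (77035/1041)**2 = 5934391225/1083681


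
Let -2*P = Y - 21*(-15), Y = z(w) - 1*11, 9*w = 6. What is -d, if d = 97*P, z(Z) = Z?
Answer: 44329/3 ≈ 14776.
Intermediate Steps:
w = ⅔ (w = (⅑)*6 = ⅔ ≈ 0.66667)
Y = -31/3 (Y = ⅔ - 1*11 = ⅔ - 11 = -31/3 ≈ -10.333)
P = -457/3 (P = -(-31/3 - 21*(-15))/2 = -(-31/3 + 315)/2 = -½*914/3 = -457/3 ≈ -152.33)
d = -44329/3 (d = 97*(-457/3) = -44329/3 ≈ -14776.)
-d = -1*(-44329/3) = 44329/3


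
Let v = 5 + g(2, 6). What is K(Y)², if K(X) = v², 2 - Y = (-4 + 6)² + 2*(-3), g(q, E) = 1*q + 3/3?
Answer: 4096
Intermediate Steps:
g(q, E) = 1 + q (g(q, E) = q + 3*(⅓) = q + 1 = 1 + q)
Y = 4 (Y = 2 - ((-4 + 6)² + 2*(-3)) = 2 - (2² - 6) = 2 - (4 - 6) = 2 - 1*(-2) = 2 + 2 = 4)
v = 8 (v = 5 + (1 + 2) = 5 + 3 = 8)
K(X) = 64 (K(X) = 8² = 64)
K(Y)² = 64² = 4096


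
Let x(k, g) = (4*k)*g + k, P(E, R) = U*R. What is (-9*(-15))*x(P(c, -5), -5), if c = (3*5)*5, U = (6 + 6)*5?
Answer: 769500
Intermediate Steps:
U = 60 (U = 12*5 = 60)
c = 75 (c = 15*5 = 75)
P(E, R) = 60*R
x(k, g) = k + 4*g*k (x(k, g) = 4*g*k + k = k + 4*g*k)
(-9*(-15))*x(P(c, -5), -5) = (-9*(-15))*((60*(-5))*(1 + 4*(-5))) = 135*(-300*(1 - 20)) = 135*(-300*(-19)) = 135*5700 = 769500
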